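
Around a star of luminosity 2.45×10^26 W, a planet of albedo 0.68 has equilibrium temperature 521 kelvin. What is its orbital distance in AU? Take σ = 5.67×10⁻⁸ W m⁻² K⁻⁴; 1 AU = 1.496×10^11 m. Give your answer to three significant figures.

Required flux: S = 4σT⁴/(1−α) = 52220 W m⁻².
From L = 4πd²S, d = √(2.45×10^26/(4π·52220)) = 1.932×10^10 m = 0.1292 AU.

0.129 AU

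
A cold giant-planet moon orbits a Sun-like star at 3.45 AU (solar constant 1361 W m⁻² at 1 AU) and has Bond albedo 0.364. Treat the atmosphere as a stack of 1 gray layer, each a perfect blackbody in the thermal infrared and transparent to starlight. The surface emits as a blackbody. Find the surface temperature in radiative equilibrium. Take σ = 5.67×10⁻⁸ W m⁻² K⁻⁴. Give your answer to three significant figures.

159 K

Flux at the orbit: S = 1361/(3.45)² = 114.3 W m⁻².
OLR = S(1−α)/4 = 18.18 W m⁻²; the top layer radiates at T_e = 133.8 K.
With N = 1 opaque layers, T_s = (N+1)^(1/4)·T_e = 2^(1/4)·133.8 = 159.1 K.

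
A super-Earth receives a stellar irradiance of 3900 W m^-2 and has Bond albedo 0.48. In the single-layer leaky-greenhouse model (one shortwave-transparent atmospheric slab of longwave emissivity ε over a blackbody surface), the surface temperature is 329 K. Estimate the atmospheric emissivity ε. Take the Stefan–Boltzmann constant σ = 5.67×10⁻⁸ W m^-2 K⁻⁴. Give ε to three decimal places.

0.474

First, T_e = [3900·(1−0.48)/(4σ)]^(1/4) = 307.5 K.
T_s⁴ = T_e⁴·2/(2−ε) → ε = 2 − 2(T_e/T_s)⁴ = 2 − 2·(307.5/329)⁴ = 0.4736.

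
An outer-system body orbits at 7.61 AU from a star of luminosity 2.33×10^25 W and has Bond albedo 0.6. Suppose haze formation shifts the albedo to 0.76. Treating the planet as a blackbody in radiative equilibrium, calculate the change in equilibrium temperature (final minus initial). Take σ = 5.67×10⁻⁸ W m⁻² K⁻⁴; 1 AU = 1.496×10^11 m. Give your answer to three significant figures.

-4.78 K

d = 7.61 × 1.496×10^11 m = 1.138×10^12 m.
Flux at the orbit: S = L/(4πd²) = 2.33×10^25/(4π·(1.14×10^12)²) = 1.431 W m⁻².
Initial: T₁ = [S(1−0.6)/(4σ)]^(1/4) = 39.85 K.
Final:   T₂ = [S(1−0.76)/(4σ)]^(1/4) = 35.08 K.
Change: 35.08 − 39.85 = -4.778 K.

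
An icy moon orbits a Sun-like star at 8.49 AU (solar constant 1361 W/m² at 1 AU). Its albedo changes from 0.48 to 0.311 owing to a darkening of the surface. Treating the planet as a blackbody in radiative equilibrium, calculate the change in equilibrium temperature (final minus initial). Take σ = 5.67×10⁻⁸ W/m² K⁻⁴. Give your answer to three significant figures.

Flux at the orbit: S = 1361/(8.49)² = 18.88 W/m².
Before: T₁ = [18.88·0.52/(4σ)]^(1/4) = 81.11 K.
Final:   T₂ = [S(1−0.311)/(4σ)]^(1/4) = 87.03 K.
ΔT = T₂ − T₁ = 5.912 K.

5.91 K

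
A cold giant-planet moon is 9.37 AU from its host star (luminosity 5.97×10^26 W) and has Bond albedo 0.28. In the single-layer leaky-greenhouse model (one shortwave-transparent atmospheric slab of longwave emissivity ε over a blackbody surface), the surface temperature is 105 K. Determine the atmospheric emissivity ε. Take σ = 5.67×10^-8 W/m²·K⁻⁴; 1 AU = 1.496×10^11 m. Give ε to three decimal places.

d = 9.37 × 1.496×10^11 m = 1.402×10^12 m.
Flux at the orbit: S = L/(4πd²) = 5.97×10^26/(4π·(1.40×10^12)²) = 24.18 W/m².
Effective temperature: T_e = [S(1−α)/(4σ)]^(1/4) = 93.60 K.
Since (2−ε)/2 = (T_e/T_s)⁴ = 0.6315, ε = 0.7371.

0.737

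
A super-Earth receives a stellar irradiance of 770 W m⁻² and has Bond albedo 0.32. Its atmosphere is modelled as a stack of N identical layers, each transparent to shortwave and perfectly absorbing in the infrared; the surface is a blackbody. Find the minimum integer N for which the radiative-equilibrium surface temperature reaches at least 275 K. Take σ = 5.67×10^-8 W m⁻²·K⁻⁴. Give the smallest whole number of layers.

2

Top-of-atmosphere balance: σT_e⁴ = S(1−α)/4 = 130.9 W m⁻² → T_e = 219.2 K.
Since T_s⁴ = (N+1)T_e⁴, we need N ≥ (T_s/T_e)⁴ − 1 = 1.477.
Rounding up, N = 2.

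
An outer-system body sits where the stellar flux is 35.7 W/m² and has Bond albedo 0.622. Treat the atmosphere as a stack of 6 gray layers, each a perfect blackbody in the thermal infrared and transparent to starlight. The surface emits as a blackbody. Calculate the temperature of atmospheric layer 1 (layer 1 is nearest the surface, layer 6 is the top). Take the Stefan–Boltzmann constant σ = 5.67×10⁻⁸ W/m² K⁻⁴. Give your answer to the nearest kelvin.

137 kelvin

OLR = S(1−α)/4 = 3.374 W/m²; the top layer radiates at T_e = 87.83 K.
Each opaque layer satisfies 2T_j⁴ = T_{j−1}⁴ + T_{j+1}⁴, giving T_k⁴ = (N+1−k)T_e⁴.
With k = 1: T_1 = (6+1−1)^¼·87.83 K = 137.5 K.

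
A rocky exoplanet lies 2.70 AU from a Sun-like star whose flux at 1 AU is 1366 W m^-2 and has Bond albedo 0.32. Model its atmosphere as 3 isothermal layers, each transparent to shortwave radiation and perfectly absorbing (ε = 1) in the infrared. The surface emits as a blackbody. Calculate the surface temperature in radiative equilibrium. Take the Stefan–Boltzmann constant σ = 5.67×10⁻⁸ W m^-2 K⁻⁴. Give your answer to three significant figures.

Flux at the orbit: S = 1366/(2.70)² = 187.4 W m^-2.
The effective emission temperature is T_e = [S(1−α)/(4σ)]^¼ = 154.0 K.
For an N-layer opaque stack, T_s⁴ = (N+1)T_e⁴, hence T_s = (4)^(1/4)×154.0 K = 217.7 K.

218 K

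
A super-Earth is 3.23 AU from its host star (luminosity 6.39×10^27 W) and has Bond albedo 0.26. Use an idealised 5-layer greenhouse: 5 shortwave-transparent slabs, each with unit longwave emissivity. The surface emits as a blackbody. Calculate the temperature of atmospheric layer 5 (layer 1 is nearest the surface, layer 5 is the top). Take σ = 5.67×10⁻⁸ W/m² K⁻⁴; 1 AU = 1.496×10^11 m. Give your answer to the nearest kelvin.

290 kelvin

d = 3.23 × 1.496×10^11 m = 4.832×10^11 m.
S = L/(4πd²) = 2178 W/m².
Top-of-atmosphere balance: σT_e⁴ = S(1−α)/4 = 402.9 W/m² → T_e = 290.3 K.
Each opaque layer satisfies 2T_j⁴ = T_{j−1}⁴ + T_{j+1}⁴, giving T_k⁴ = (N+1−k)T_e⁴.
With k = 5: T_5 = (5+1−5)^¼·290.3 K = 290.3 K.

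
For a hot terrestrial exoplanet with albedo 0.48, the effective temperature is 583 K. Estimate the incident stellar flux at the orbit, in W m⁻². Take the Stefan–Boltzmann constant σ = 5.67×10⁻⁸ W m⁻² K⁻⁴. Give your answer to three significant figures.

50400 W m⁻²

From S(1−α)/4 = σT⁴: S = 4σT⁴/(1−α).
The emitted flux is σT⁴ = 6550 W m⁻².
S = 4·6550/0.52 = 50390 W m⁻².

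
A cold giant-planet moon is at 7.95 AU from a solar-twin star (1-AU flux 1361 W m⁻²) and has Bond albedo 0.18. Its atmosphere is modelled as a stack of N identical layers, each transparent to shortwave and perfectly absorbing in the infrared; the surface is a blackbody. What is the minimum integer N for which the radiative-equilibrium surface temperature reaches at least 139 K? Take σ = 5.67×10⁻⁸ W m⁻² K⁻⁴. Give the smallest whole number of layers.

4

Irradiance scales as 1/d², so S = 1361 W m⁻² × (1/7.95)² = 21.53 W m⁻².
Top-of-atmosphere balance: σT_e⁴ = S(1−α)/4 = 4.414 W m⁻² → T_e = 93.93 K.
T_s = (N+1)^(1/4)·T_e ≥ 139 K requires N+1 ≥ (T_s/T_e)⁴ = (139/93.93)⁴ = 4.795.
The minimum whole number is N = 4.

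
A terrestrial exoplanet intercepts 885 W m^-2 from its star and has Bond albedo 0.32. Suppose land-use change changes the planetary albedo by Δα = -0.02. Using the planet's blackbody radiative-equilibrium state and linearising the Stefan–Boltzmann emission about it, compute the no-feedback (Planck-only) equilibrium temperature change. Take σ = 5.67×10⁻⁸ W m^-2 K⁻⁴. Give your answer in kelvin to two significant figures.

1.7 K

Unperturbed T_e = [885.0·(1−0.32)/(4σ)]^¼ = 227.0 K.
The change in absorbed flux is Δ[S(1−α)/4] = −SΔα/4 = 4.425 W m^-2.
Planck response: λ_P = 4σT_e³ = 4·5.67×10⁻⁸·(227.0)³ = 2.652 W m^-2/K.
Hence the no-feedback warming is ΔF/(4σT_e³) = 1.67 K.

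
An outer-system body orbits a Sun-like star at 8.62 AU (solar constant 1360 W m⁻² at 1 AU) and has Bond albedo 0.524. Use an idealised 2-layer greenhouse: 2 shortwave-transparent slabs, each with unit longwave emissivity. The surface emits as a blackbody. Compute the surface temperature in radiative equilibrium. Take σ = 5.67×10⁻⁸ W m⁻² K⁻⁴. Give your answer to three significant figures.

By the inverse-square law, S = 1360/8.62² = 18.30 W m⁻².
Top-of-atmosphere balance: σT_e⁴ = S(1−α)/4 = 2.178 W m⁻² → T_e = 78.73 K.
For an N-layer opaque stack, T_s⁴ = (N+1)T_e⁴, hence T_s = (3)^(1/4)×78.73 K = 103.6 K.

104 kelvin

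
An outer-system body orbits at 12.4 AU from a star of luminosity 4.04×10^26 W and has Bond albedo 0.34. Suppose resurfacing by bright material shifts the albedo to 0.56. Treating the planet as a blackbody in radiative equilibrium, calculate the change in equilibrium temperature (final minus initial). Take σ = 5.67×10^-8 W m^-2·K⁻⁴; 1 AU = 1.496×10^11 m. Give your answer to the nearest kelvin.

d = 12.4 × 1.496×10^11 m = 1.855×10^12 m.
S = L/(4πd²) = 9.343 W m^-2.
Initial: T₁ = [S(1−0.34)/(4σ)]^(1/4) = 72.21 K.
Final:   T₂ = [S(1−0.56)/(4σ)]^(1/4) = 65.25 K.
Change: 65.25 − 72.21 = -6.961 K.

-7 K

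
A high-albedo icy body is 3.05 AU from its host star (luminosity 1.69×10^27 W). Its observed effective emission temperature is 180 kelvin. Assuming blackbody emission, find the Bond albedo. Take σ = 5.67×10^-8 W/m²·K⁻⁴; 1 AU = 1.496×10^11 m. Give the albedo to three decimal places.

0.631

d = 3.05 × 1.496×10^11 m = 4.563×10^11 m.
Spreading L over a sphere of radius d: S = 1.69×10^27/(4π·4.56×10^11²) = 646.0 W/m².
Energy balance: S(1−α)/4 = σT⁴, so 1−α = 4σT⁴/S.
4σT⁴ = 4·5.67×10⁻⁸·(180)⁴ = 238.1 W/m².
Hence α = 1 − 238.1/646.0 = 0.6314.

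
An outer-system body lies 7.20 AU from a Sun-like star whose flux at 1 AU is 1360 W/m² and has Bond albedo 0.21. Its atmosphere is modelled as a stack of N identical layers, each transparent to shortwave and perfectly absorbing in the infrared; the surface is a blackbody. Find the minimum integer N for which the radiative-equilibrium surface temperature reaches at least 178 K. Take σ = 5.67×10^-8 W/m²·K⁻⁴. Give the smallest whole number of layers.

10

By the inverse-square law, S = 1360/7.20² = 26.23 W/m².
OLR = S(1−α)/4 = 5.181 W/m²; the top layer radiates at T_e = 97.77 K.
Need (N+1)T_e⁴ ≥ T_s⁴, i.e. N+1 ≥ (178/97.77)⁴ = 10.986.
The minimum whole number is N = 10.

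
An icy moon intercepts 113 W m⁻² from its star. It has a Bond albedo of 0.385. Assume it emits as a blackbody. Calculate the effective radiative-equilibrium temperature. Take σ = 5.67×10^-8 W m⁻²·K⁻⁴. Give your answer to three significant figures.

Absorbed flux (global mean): S(1−α)/4 = 113.0·0.615/4 = 17.37 W m⁻².
Set σT⁴ = 17.37 → T = (17.37/σ)^(1/4) = 132.3 K.

132 K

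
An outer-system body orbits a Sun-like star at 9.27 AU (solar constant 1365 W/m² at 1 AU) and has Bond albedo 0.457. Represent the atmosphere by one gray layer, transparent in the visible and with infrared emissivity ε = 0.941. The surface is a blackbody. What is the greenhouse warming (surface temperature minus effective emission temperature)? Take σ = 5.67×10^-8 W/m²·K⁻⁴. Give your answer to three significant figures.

13.5 K

Irradiance scales as 1/d², so S = 1365 W/m² × (1/9.27)² = 15.88 W/m².
At the top of the atmosphere, σT_e⁴ = S(1−α)/4 = 2.156 W/m², giving T_e = 78.53 K.
The surface balance (absorbed SW + ε·downward IR = σT_s⁴) with T_a⁴ = T_s⁴/2 reduces to T_s = T_e·[2/(2−ε)]^¼ = 92.06 K.
Greenhouse warming: T_s − T_e = 13.53 K.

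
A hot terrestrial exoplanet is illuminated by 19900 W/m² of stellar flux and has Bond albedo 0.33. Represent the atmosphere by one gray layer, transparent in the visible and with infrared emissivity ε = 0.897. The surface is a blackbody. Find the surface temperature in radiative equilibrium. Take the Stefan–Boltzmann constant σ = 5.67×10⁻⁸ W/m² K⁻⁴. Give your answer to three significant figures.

The planet radiates to space at T_e = [S(1−α)/(4σ)]^(1/4) = 492.4 K.
Surface balance with a leaky layer gives σT_s⁴ = σT_e⁴·2/(2−ε), so T_s = T_e·[2/(2−0.897)]^(1/4) = 571.4 K.

571 K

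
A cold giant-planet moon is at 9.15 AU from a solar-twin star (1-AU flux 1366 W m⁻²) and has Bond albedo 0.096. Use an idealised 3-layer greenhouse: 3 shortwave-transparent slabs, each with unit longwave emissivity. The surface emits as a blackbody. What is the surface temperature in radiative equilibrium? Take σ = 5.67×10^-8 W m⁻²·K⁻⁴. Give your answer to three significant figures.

Irradiance scales as 1/d², so S = 1366 W m⁻² × (1/9.15)² = 16.32 W m⁻².
The effective emission temperature is T_e = [S(1−α)/(4σ)]^¼ = 89.80 K.
With N = 3 opaque layers, T_s = (N+1)^(1/4)·T_e = 4^(1/4)·89.80 = 127.0 K.

127 K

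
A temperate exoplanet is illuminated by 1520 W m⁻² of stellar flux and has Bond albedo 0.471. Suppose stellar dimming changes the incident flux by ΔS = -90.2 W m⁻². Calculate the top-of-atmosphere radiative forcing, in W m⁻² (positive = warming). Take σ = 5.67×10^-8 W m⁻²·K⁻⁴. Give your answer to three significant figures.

Only a fraction (1−α) is absorbed and it's spread over 4πR², so ΔF = (1−α)ΔS/4 = -11.93 W m⁻².

-11.9 W m⁻²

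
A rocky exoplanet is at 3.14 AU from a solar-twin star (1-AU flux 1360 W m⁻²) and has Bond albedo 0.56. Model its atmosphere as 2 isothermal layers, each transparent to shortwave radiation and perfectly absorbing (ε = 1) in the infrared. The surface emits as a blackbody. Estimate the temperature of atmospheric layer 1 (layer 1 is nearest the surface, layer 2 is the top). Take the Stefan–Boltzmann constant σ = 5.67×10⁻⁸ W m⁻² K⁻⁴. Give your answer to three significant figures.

By the inverse-square law, S = 1360/3.14² = 137.9 W m⁻².
Top-of-atmosphere balance: σT_e⁴ = S(1−α)/4 = 15.17 W m⁻² → T_e = 127.9 K.
In the N-layer model, layer k (counted from the surface) has T_k = (N+1−k)^(1/4)·T_e.
T_1 = (2)^(1/4)·127.9 = 152.1 K.

152 kelvin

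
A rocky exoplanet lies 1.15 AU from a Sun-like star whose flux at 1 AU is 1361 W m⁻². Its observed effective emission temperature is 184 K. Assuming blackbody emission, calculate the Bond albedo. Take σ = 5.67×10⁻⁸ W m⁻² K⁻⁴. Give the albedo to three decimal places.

0.747

Flux at the orbit: S = 1361/(1.15)² = 1029 W m⁻².
From σT⁴ = S(1−α)/4 we invert for α: 1−α = 4σT⁴/S.
σT⁴ = 64.99 W m⁻², so 4σT⁴ = 260.0 W m⁻².
1−α = 260.0/1029 = 0.2526, so α = 0.7474.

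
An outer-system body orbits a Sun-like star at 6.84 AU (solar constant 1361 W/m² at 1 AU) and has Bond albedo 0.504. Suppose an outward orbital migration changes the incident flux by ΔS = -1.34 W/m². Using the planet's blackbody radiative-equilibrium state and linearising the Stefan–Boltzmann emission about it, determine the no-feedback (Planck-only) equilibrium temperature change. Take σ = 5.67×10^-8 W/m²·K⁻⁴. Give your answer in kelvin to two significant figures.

-1.0 kelvin

Irradiance scales as 1/d², so S = 1361 W/m² × (1/6.84)² = 29.09 W/m².
The baseline emission temperature is T_e = 89.31 K.
TOA radiative forcing: ΔF = (1−α)ΔS/4 = 0.496·(-1.34)/4 = -0.1662 W/m².
Linearising σT⁴ gives d(σT⁴)/dT = 4σT_e³ = 0.1616 W/m² per K.
Hence the no-feedback warming is ΔF/(4σT_e³) = -1.03 K.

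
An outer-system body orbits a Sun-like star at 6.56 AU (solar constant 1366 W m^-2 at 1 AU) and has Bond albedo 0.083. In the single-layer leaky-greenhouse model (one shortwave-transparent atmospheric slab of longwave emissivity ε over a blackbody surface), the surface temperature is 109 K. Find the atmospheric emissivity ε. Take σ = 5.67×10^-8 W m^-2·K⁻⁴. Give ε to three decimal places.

Flux at the orbit: S = 1366/(6.56)² = 31.74 W m^-2.
Effective temperature: T_e = [S(1−α)/(4σ)]^(1/4) = 106.4 K.
Since (2−ε)/2 = (T_e/T_s)⁴ = 0.9092, ε = 0.1816.

0.182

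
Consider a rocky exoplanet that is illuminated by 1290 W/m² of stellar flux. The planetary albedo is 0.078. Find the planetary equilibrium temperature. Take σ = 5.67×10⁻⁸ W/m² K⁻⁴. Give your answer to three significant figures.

Absorbed flux (global mean): S(1−α)/4 = 1290·0.922/4 = 297.3 W/m².
Balancing against σT⁴: T = (297.3/5.67×10⁻⁸)^(1/4) = 269.1 K.

269 kelvin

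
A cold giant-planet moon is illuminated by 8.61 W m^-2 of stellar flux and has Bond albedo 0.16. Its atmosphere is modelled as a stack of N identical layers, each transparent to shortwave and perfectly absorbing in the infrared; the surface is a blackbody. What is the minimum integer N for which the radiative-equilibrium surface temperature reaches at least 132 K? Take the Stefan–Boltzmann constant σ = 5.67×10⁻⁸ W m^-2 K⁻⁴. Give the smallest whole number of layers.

9

Top-of-atmosphere balance: σT_e⁴ = S(1−α)/4 = 1.808 W m^-2 → T_e = 75.15 K.
Need (N+1)T_e⁴ ≥ T_s⁴, i.e. N+1 ≥ (132/75.15)⁴ = 9.520.
So N ≥ 8.520; the smallest integer is N = 9.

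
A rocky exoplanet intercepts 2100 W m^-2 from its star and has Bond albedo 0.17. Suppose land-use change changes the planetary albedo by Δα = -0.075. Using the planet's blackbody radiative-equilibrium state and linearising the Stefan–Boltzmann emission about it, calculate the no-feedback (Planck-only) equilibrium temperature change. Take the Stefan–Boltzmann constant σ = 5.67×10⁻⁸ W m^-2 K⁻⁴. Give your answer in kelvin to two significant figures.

The baseline emission temperature is T_e = 296.1 K.
ΔF = −(S/4)Δα = −(2100/4)×(-0.075) = 39.38 W m^-2.
Planck response: λ_P = 4σT_e³ = 4·5.67×10⁻⁸·(296.1)³ = 5.887 W m^-2/K.
Hence the no-feedback warming is ΔF/(4σT_e³) = 6.69 K.

6.7 K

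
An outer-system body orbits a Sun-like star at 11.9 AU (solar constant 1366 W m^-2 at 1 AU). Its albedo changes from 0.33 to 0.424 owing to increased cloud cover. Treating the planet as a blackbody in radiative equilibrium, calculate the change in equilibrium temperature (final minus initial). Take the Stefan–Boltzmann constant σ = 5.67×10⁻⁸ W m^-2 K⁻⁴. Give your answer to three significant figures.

-2.71 K

Irradiance scales as 1/d², so S = 1366 W m^-2 × (1/11.9)² = 9.646 W m^-2.
Initial: T₁ = [S(1−0.33)/(4σ)]^(1/4) = 73.06 K.
After:  T₂ = [9.646·0.576/(4σ)]^(1/4) = 70.35 K.
ΔT = T₂ − T₁ = -2.710 K.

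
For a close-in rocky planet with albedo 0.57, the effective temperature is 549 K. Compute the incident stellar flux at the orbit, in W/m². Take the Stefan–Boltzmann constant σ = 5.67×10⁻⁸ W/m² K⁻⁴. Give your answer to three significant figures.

47900 W/m²

From S(1−α)/4 = σT⁴: S = 4σT⁴/(1−α).
The emitted flux is σT⁴ = 5151 W/m².
So S = 4×5151/(1−0.57) = 47910 W/m².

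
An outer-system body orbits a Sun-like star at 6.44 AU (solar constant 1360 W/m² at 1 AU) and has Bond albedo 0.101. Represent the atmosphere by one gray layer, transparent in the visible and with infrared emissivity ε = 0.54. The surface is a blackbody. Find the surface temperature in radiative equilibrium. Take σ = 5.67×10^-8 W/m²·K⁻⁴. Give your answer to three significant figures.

Flux at the orbit: S = 1360/(6.44)² = 32.79 W/m².
At the top of the atmosphere, σT_e⁴ = S(1−α)/4 = 7.370 W/m², giving T_e = 106.8 K.
The surface balance (absorbed SW + ε·downward IR = σT_s⁴) with T_a⁴ = T_s⁴/2 reduces to T_s = T_e·[2/(2−ε)]^¼ = 115.5 K.

116 K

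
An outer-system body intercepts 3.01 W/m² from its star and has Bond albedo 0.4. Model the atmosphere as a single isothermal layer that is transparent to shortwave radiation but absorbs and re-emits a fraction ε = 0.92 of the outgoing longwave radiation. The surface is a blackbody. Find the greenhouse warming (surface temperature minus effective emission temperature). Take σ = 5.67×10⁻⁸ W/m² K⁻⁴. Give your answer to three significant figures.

The planet radiates to space at T_e = [S(1−α)/(4σ)]^(1/4) = 53.12 K.
For a single slab of emissivity ε, T_s⁴ = 2T_e⁴/(2−ε); thus T_s = 53.12·(1.852)^(1/4) = 61.97 K.
The atmosphere warms the surface by 8.847 K.

8.85 K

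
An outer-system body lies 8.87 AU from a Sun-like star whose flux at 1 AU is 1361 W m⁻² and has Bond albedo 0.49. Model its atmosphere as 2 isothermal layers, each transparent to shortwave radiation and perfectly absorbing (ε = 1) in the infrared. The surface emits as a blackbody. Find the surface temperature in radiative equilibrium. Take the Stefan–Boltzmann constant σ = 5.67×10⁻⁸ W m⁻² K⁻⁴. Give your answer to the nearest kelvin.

104 K

Flux at the orbit: S = 1361/(8.87)² = 17.30 W m⁻².
OLR = S(1−α)/4 = 2.206 W m⁻²; the top layer radiates at T_e = 78.97 K.
With N = 2 opaque layers, T_s = (N+1)^(1/4)·T_e = 3^(1/4)·78.97 = 103.9 K.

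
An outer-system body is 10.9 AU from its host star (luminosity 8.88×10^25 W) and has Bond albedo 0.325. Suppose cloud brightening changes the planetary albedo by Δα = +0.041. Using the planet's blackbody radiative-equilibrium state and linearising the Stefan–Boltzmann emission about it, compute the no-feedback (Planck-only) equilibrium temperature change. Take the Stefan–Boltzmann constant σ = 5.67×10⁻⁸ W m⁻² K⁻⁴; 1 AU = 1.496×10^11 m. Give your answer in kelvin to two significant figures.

-0.81 K

Orbital distance: d = 10.9 AU = 1.631×10^12 m.
Flux at the orbit: S = L/(4πd²) = 8.88×10^25/(4π·(1.63×10^12)²) = 2.658 W m⁻².
Unperturbed T_e = [2.658·(1−0.325)/(4σ)]^¼ = 53.03 K.
TOA radiative forcing: ΔF = −S·Δα/4 = −2.658·(+0.041)/4 = -0.02724 W m⁻².
The Planck feedback parameter is 4σT_e³ = 0.03383 W m⁻²/K.
So ΔT₀ = -0.02724/0.03383 = -0.805 K.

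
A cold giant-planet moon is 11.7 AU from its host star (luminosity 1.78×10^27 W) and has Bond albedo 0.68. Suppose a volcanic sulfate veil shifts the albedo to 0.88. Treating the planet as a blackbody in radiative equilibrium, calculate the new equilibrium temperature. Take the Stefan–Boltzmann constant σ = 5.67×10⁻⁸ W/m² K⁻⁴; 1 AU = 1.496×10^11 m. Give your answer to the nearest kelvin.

70 K

d = 11.7 × 1.496×10^11 m = 1.750×10^12 m.
Spreading L over a sphere of radius d: S = 1.78×10^27/(4π·1.75×10^12²) = 46.24 W/m².
New equilibrium: T₂ = [(1−0.88)·46.24/(4σ)]^(1/4) = 70.33 K.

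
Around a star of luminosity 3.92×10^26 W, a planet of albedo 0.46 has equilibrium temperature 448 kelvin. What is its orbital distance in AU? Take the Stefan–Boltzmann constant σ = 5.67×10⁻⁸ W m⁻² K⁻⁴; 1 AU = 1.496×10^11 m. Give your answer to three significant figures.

0.287 AU

Energy balance gives S = 4σT⁴/(1−α) = 16920 W m⁻².
Then d = [L/(4πS)]^(1/2) = 4.294×10^10 m, i.e. 0.2870 AU.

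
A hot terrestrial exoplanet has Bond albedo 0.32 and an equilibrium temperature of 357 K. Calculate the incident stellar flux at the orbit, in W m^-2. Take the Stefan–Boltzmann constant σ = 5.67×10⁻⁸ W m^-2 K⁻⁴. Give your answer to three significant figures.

5420 W m^-2

From S(1−α)/4 = σT⁴: S = 4σT⁴/(1−α).
The emitted flux is σT⁴ = 921.0 W m^-2.
So S = 4×921.0/(1−0.32) = 5418 W m^-2.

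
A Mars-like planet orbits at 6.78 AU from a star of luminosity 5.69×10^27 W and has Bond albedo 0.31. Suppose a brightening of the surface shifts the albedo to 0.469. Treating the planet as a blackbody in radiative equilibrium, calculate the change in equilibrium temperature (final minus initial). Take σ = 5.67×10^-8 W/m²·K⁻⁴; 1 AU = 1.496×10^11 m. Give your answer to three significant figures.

-12.1 K

Orbital distance: d = 6.78 AU = 1.014×10^12 m.
Spreading L over a sphere of radius d: S = 5.69×10^27/(4π·1.01×10^12²) = 440.1 W/m².
With α = 0.31, T₁ = 191.3 K.
After:  T₂ = [440.1·0.531/(4σ)]^(1/4) = 179.2 K.
Change: 179.2 − 191.3 = -12.12 K.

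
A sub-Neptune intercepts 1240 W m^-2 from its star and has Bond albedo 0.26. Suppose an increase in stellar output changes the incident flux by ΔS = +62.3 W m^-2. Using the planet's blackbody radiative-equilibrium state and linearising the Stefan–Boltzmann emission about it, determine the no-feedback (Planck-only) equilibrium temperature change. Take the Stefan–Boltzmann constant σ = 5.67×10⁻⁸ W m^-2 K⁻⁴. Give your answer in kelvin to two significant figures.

3.2 K

Unperturbed T_e = [1240·(1−0.26)/(4σ)]^¼ = 252.2 K.
Only a fraction (1−α) is absorbed and it's spread over 4πR², so ΔF = (1−α)ΔS/4 = 11.53 W m^-2.
Planck response: λ_P = 4σT_e³ = 4·5.67×10⁻⁸·(252.2)³ = 3.638 W m^-2/K.
Hence the no-feedback warming is ΔF/(4σT_e³) = 3.17 K.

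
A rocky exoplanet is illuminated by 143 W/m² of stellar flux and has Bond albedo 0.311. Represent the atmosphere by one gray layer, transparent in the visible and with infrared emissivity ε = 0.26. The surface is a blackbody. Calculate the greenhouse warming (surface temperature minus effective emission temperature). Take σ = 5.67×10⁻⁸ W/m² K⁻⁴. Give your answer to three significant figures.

Effective emission temperature (TOA balance): σT_e⁴ = S(1−α)/4 = 24.63 W/m² → T_e = 144.4 K.
The surface balance (absorbed SW + ε·downward IR = σT_s⁴) with T_a⁴ = T_s⁴/2 reduces to T_s = T_e·[2/(2−ε)]^¼ = 149.5 K.
The atmosphere warms the surface by 5.115 K.

5.11 K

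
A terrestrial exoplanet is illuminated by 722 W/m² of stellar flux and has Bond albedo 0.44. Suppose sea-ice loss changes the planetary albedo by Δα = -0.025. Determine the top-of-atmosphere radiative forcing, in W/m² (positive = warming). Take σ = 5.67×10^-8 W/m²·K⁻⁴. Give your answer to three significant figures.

4.51 W/m²

The change in absorbed flux is Δ[S(1−α)/4] = −SΔα/4 = 4.513 W/m².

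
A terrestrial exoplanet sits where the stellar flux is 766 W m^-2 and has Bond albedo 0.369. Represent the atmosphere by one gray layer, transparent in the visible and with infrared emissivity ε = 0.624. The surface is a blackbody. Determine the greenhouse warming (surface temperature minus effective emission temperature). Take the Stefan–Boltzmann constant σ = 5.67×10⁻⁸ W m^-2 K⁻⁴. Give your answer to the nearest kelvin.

21 K

The planet radiates to space at T_e = [S(1−α)/(4σ)]^(1/4) = 214.9 K.
The surface balance (absorbed SW + ε·downward IR = σT_s⁴) with T_a⁴ = T_s⁴/2 reduces to T_s = T_e·[2/(2−ε)]^¼ = 235.9 K.
The atmosphere warms the surface by 21.06 K.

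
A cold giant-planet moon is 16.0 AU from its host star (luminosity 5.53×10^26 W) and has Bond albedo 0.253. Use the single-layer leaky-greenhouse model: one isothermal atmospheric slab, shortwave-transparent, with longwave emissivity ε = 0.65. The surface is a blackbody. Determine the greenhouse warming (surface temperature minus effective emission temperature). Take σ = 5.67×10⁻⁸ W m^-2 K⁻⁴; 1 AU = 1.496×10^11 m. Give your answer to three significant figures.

7.32 K

Orbital distance: d = 16.0 AU = 2.394×10^12 m.
S = L/(4πd²) = 7.681 W m^-2.
The planet radiates to space at T_e = [S(1−α)/(4σ)]^(1/4) = 70.92 K.
The surface balance (absorbed SW + ε·downward IR = σT_s⁴) with T_a⁴ = T_s⁴/2 reduces to T_s = T_e·[2/(2−ε)]^¼ = 78.24 K.
The atmosphere warms the surface by 7.323 K.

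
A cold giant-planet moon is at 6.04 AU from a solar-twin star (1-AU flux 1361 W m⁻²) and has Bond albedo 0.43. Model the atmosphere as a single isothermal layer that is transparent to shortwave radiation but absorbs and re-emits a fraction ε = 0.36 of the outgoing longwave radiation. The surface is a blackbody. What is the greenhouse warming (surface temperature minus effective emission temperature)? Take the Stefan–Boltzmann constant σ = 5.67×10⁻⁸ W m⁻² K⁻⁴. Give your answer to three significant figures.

Flux at the orbit: S = 1361/(6.04)² = 37.31 W m⁻².
The planet radiates to space at T_e = [S(1−α)/(4σ)]^(1/4) = 98.40 K.
The surface balance (absorbed SW + ε·downward IR = σT_s⁴) with T_a⁴ = T_s⁴/2 reduces to T_s = T_e·[2/(2−ε)]^¼ = 103.4 K.
Greenhouse warming: T_s − T_e = 5.005 K.

5.01 K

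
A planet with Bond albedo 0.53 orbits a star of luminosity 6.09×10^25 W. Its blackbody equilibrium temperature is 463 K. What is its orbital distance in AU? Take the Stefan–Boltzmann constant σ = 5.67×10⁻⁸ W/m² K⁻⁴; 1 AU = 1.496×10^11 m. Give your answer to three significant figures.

The flux needed for this T is 4σT⁴/(1−0.53) = 22180 W/m².
Then d = [L/(4πS)]^(1/2) = 1.478×10^10 m, i.e. 0.09882 AU.

0.0988 AU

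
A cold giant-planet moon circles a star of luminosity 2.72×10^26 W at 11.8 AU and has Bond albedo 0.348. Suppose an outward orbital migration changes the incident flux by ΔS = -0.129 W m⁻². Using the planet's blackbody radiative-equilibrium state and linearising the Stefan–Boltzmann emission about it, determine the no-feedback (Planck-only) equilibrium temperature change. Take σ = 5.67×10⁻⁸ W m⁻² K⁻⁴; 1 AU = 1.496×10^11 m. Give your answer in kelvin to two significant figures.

Orbital distance: d = 11.8 AU = 1.765×10^12 m.
Spreading L over a sphere of radius d: S = 2.72×10^26/(4π·1.77×10^12²) = 6.946 W m⁻².
Reference equilibrium: T_e = [S(1−α)/(4σ)]^(1/4) = 66.85 K.
TOA radiative forcing: ΔF = (1−α)ΔS/4 = 0.652·(-0.129)/4 = -0.02103 W m⁻².
Linearising σT⁴ gives d(σT⁴)/dT = 4σT_e³ = 0.06775 W m⁻² per K.
Hence the no-feedback warming is ΔF/(4σT_e³) = -0.310 K.

-0.31 K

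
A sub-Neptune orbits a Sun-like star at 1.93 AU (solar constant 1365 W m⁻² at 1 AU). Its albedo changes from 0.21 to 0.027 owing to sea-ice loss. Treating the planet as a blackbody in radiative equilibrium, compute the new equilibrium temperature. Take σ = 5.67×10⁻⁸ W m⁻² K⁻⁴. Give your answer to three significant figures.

Irradiance scales as 1/d², so S = 1365 W m⁻² × (1/1.93)² = 366.5 W m⁻².
T₂ = [S(1−α₂)/(4σ)]^(1/4) = [366.5·0.973/(4σ)]^(1/4) = 199.1 K.

199 kelvin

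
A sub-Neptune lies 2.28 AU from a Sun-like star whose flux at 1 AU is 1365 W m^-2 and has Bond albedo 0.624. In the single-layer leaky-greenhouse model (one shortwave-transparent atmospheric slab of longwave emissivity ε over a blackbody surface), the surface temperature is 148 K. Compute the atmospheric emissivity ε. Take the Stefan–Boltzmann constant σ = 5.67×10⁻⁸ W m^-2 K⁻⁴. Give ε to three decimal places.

Flux at the orbit: S = 1365/(2.28)² = 262.6 W m^-2.
First, T_e = [262.6·(1−0.624)/(4σ)]^(1/4) = 144.4 K.
Inverting T_s⁴ = 2T_e⁴/(2−ε): (T_e/T_s)⁴ = 0.9073, so ε = 2(1 − 0.9073) = 0.1854.

0.185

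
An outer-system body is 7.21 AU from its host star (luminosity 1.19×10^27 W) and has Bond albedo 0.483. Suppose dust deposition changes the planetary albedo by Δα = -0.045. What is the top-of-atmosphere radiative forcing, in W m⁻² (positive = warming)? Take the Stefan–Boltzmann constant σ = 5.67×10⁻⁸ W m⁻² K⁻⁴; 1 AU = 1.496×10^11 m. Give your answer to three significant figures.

0.916 W m⁻²

d = 7.21 × 1.496×10^11 m = 1.079×10^12 m.
S = L/(4πd²) = 81.40 W m⁻².
TOA radiative forcing: ΔF = −S·Δα/4 = −81.40·(-0.045)/4 = 0.9157 W m⁻².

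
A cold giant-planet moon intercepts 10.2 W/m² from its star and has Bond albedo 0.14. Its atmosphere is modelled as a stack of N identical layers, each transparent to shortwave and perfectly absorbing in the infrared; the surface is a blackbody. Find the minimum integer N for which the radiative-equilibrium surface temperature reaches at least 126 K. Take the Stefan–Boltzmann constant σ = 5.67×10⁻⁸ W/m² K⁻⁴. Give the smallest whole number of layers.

The effective emission temperature is T_e = [S(1−α)/(4σ)]^¼ = 78.86 K.
Since T_s⁴ = (N+1)T_e⁴, we need N ≥ (T_s/T_e)⁴ − 1 = 5.517.
The minimum whole number is N = 6.

6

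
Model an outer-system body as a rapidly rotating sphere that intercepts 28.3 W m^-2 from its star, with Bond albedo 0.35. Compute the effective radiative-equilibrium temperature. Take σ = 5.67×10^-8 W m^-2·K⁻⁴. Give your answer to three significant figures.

The planet absorbs (1−α)S over its disc πR² and re-emits over 4πR², so the mean absorbed flux is (1−0.35)·28.30/4 = 4.599 W m^-2.
Set σT⁴ = 4.599 → T = (4.599/σ)^(1/4) = 94.90 K.

94.9 K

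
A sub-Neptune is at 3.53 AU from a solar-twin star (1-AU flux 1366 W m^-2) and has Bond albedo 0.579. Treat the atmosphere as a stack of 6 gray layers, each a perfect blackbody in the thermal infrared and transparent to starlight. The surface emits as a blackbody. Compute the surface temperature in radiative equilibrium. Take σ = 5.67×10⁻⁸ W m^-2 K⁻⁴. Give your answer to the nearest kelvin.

By the inverse-square law, S = 1366/3.53² = 109.6 W m^-2.
OLR = S(1−α)/4 = 11.54 W m^-2; the top layer radiates at T_e = 119.4 K.
Layer-by-layer balance gives σT_s⁴ = (N+1)σT_e⁴, so T_s = 7^¼·119.4 = 194.3 K.

194 K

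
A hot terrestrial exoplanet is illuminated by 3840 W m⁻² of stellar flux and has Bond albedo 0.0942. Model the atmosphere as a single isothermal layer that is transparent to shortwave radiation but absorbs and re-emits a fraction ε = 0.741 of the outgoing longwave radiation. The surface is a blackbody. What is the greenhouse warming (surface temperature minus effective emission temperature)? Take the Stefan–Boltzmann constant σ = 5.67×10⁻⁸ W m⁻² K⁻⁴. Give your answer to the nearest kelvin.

43 K

The planet radiates to space at T_e = [S(1−α)/(4σ)]^(1/4) = 351.9 K.
For a single slab of emissivity ε, T_s⁴ = 2T_e⁴/(2−ε); thus T_s = 351.9·(1.589)^(1/4) = 395.1 K.
Greenhouse warming: T_s − T_e = 43.17 K.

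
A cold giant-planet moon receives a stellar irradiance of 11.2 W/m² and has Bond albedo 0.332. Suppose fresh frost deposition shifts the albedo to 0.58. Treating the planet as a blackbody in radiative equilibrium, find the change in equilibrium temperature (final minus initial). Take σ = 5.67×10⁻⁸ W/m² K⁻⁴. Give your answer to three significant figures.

Initial: T₁ = [S(1−0.332)/(4σ)]^(1/4) = 75.79 K.
After:  T₂ = [11.20·0.42/(4σ)]^(1/4) = 67.48 K.
Change: 67.48 − 75.79 = -8.301 K.

-8.30 kelvin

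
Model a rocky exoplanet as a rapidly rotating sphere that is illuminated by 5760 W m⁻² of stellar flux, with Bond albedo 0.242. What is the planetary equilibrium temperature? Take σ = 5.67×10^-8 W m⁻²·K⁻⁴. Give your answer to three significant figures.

372 K

Averaging over the sphere, the absorbed flux is S(1−α)/4 = 1092 W m⁻².
In equilibrium σT⁴ equals this, so T = 372.5 K.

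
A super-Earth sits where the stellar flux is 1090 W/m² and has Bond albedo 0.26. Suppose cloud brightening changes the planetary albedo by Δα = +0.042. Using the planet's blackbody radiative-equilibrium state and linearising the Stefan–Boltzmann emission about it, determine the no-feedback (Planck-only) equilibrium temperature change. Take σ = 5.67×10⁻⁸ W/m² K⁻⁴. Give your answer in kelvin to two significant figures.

-3.5 K

Reference equilibrium: T_e = [S(1−α)/(4σ)]^(1/4) = 244.2 K.
The change in absorbed flux is Δ[S(1−α)/4] = −SΔα/4 = -11.45 W/m².
Planck response: λ_P = 4σT_e³ = 4·5.67×10⁻⁸·(244.2)³ = 3.303 W/m²/K.
ΔT₀ = ΔF/λ_P = -11.45/3.303 = -3.47 K.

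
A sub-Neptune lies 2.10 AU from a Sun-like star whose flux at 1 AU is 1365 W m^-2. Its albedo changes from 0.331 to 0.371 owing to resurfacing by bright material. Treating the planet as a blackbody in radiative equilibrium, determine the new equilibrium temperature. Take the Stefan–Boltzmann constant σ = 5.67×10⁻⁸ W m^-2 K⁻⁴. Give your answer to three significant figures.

Flux at the orbit: S = 1365/(2.10)² = 309.5 W m^-2.
New equilibrium: T₂ = [(1−0.371)·309.5/(4σ)]^(1/4) = 171.2 K.

171 K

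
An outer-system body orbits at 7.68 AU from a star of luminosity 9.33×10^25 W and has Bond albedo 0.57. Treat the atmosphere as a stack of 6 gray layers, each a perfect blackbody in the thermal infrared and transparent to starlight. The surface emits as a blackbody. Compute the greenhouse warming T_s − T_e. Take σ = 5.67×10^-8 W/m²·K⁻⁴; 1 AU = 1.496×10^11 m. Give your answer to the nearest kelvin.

36 K

d = 7.68 × 1.496×10^11 m = 1.149×10^12 m.
Flux at the orbit: S = L/(4πd²) = 9.33×10^25/(4π·(1.15×10^12)²) = 5.625 W/m².
OLR = S(1−α)/4 = 0.6046 W/m²; the top layer radiates at T_e = 57.14 K.
Surface: T_s = (7)^¼·T_e = 92.95 K.
Warming: T_s − T_e = 35.81 K.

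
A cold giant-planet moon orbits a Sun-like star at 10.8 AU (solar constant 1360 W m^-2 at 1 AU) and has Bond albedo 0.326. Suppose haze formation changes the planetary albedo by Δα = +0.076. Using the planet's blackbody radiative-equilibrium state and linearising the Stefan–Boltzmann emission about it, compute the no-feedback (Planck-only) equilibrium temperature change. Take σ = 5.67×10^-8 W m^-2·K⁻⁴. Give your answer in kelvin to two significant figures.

Flux at the orbit: S = 1360/(10.8)² = 11.66 W m^-2.
The baseline emission temperature is T_e = 76.72 K.
ΔF = −(S/4)Δα = −(11.66/4)×(+0.076) = -0.2215 W m^-2.
The Planck feedback parameter is 4σT_e³ = 0.1024 W m^-2/K.
Hence the no-feedback warming is ΔF/(4σT_e³) = -2.16 K.

-2.2 K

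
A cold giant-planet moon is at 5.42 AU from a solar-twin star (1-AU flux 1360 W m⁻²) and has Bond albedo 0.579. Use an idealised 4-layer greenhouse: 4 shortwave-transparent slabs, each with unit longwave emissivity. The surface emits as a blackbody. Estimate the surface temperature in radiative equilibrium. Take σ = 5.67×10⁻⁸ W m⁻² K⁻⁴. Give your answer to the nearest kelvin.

Flux at the orbit: S = 1360/(5.42)² = 46.30 W m⁻².
OLR = S(1−α)/4 = 4.873 W m⁻²; the top layer radiates at T_e = 96.28 K.
Layer-by-layer balance gives σT_s⁴ = (N+1)σT_e⁴, so T_s = 5^¼·96.28 = 144.0 K.

144 K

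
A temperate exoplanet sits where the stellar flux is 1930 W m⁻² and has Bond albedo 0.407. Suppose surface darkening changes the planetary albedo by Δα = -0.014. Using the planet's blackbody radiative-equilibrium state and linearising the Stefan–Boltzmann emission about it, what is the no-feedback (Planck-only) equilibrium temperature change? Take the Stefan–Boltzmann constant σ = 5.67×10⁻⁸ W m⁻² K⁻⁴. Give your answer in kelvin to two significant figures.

The baseline emission temperature is T_e = 266.5 K.
TOA radiative forcing: ΔF = −S·Δα/4 = −1930·(-0.014)/4 = 6.755 W m⁻².
The Planck feedback parameter is 4σT_e³ = 4.294 W m⁻²/K.
ΔT₀ = ΔF/λ_P = 6.755/4.294 = 1.57 K.

1.6 K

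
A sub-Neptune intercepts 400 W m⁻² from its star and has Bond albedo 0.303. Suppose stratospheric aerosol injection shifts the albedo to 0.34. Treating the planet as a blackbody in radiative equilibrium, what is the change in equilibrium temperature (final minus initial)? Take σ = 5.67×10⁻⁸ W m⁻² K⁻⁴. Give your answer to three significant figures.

With α = 0.303, T₁ = 187.2 K.
With α = 0.34, T₂ = 184.7 K.
ΔT = T₂ − T₁ = -2.536 K.

-2.54 K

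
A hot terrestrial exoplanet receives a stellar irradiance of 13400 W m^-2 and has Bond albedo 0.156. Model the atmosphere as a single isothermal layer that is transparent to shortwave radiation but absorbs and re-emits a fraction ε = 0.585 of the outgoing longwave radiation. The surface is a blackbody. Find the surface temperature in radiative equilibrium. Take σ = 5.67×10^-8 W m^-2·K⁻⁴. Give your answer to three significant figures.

515 K

Effective emission temperature (TOA balance): σT_e⁴ = S(1−α)/4 = 2827 W m^-2 → T_e = 472.6 K.
For a single slab of emissivity ε, T_s⁴ = 2T_e⁴/(2−ε); thus T_s = 472.6·(1.413)^(1/4) = 515.3 K.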